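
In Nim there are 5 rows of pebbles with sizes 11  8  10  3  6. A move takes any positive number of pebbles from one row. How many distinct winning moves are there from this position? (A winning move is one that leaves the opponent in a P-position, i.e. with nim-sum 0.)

Nim-sum: 11 XOR 8 XOR 10 XOR 3 XOR 6 = 12.
The overall nim-sum is X = 12. A row of size p has a winning move iff p XOR X < p (reduce it to p XOR X).
  11: 11 XOR 12 = 7 < 11 — winning move (to 7).
  8: 8 XOR 12 = 4 < 8 — winning move (to 4).
  10: 10 XOR 12 = 6 < 10 — winning move (to 6).
  3: 3 XOR 12 = 15 ≥ 3 — no move.
  6: 6 XOR 12 = 10 ≥ 6 — no move.
That gives 3 winning moves.

3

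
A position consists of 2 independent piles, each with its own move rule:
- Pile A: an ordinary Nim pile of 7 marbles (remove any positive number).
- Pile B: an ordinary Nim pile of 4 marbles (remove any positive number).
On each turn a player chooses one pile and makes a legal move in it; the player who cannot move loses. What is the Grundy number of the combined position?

Pile A is a plain Nim pile of size 7, so its Grundy value is 7.
Pile B is a plain Nim pile of size 4, so its Grundy value is 4.
By the Sprague-Grundy theorem, the Grundy value of a sum of independent games is the XOR of the component values.
Combined value = 7 XOR 4 = 3.

3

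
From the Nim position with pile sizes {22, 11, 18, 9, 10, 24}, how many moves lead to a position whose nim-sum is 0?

Write each in binary and XOR column by column:
  10110  (22)
  01011  (11)
  10010  (18)
  01001  (9)
  01010  (10)
  11000  (24)
  -----
  10100  (20)
The overall nim-sum is X = 20. A pile of size p has a winning move iff p XOR X < p (reduce it to p XOR X).
  22: 22 XOR 20 = 2 < 22 — winning move (to 2).
  11: 11 XOR 20 = 31 ≥ 11 — no move.
  18: 18 XOR 20 = 6 < 18 — winning move (to 6).
  9: 9 XOR 20 = 29 ≥ 9 — no move.
  10: 10 XOR 20 = 30 ≥ 10 — no move.
  24: 24 XOR 20 = 12 < 24 — winning move (to 12).
That gives 3 winning moves.

3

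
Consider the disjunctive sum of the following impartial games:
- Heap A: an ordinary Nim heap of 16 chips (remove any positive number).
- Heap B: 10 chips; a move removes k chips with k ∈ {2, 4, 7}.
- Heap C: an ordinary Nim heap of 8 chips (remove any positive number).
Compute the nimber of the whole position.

26

Heap A is a plain Nim heap of size 16, so its Grundy value is 16.
For heap B, compute g(0), g(1), … with moves {2, 4, 7}:
k:     0  1  2  3  4  5  6  7  8  9 10
g(k):  0  0  1  1  2  2  0  3  1  0  2
So g(10) = 2.
Heap C is a plain Nim heap of size 8, so its Grundy value is 8.
The value of a disjunctive sum is the nim-sum of the parts.
Combined value = 16 ⊕ 2 ⊕ 8 = 26.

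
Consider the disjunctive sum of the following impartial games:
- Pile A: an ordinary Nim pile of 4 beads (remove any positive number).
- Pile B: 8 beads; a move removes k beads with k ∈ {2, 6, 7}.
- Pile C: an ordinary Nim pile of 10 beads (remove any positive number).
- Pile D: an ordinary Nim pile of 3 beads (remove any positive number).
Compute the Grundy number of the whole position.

15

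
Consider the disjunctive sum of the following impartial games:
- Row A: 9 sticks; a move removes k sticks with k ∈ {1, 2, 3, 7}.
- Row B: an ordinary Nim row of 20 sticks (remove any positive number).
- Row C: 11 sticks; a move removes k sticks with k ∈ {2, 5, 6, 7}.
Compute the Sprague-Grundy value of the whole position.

22

For row A, compute g(0), g(1), … with moves {1, 2, 3, 7}:
k:     0  1  2  3  4  5  6  7  8  9
g(k):  0  1  2  3  0  1  2  3  0  1
So g(9) = 1.
Row B is a plain Nim row of size 20, so its Grundy value is 20.
Build the Grundy sequence for row C with g(k) = mex{g(k−s) : s ∈ {2, 5, 6, 7}, s ≤ k}:
g(0) = mex{} = 0
g(1) = mex{} = 0
g(2) = mex{0} = 1
g(3) = mex{0} = 1
g(4) = mex{1} = 0
g(5) = mex{0,1} = 2
g(6) = mex{0} = 1
g(7) = mex{0,1,2} = 3
g(8) = mex{0,1} = 2
g(9) = mex{0,1,3} = 2
g(10) = mex{0,1,2} = 3
g(11) = mex{0,1,2} = 3
So g(11) = 3.
By the Sprague-Grundy theorem, the Grundy value of a sum of independent games is the XOR of the component values.
Combined value = 1 XOR 20 XOR 3 = 22.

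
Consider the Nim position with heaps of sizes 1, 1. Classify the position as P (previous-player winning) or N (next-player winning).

P-position

Nim-sum: 1 XOR 1 = 0.
The nim-sum is 0, so this is a P-position: the player to move is in a losing position under optimal play.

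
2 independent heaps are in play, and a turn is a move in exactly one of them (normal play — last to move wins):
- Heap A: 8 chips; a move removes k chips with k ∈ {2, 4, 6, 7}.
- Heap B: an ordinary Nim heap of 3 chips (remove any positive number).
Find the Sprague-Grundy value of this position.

Build the Grundy sequence for heap A with g(k) = mex{g(k−s) : s ∈ {2, 4, 6, 7}, s ≤ k}:
k:     0  1  2  3  4  5  6  7  8
g(k):  0  0  1  1  2  2  3  3  4
So g(8) = 4.
Heap B is a plain Nim heap of size 3, so its Grundy value is 3.
By the Sprague-Grundy theorem, the Grundy value of a sum of independent games is the XOR of the component values.
Combined value = 4 ⊕ 3 = 7.

7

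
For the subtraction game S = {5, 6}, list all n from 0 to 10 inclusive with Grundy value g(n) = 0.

0, 1, 2, 3, 4

Grundy values for subtraction set {5, 6}:
k:     0  1  2  3  4  5  6  7  8  9 10
g(k):  0  0  0  0  0  1  1  1  1  1  2
The P-positions (g = 0) in 0..10 are 0, 1, 2, 3, 4.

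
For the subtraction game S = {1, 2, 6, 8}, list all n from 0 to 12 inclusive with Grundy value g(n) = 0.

0, 3, 7, 10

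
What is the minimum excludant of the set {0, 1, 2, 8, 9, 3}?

4

The values 0, 1, 2, 3 are all present; 4 is the first non-negative integer missing from the set.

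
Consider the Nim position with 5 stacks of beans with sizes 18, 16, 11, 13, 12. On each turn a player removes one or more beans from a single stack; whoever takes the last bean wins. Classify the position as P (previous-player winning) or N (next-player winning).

N-position

Bitwise XOR of the heap sizes:
  10010  (18)
  10000  (16)
  01011  (11)
  01101  (13)
  01100  (12)
  -----
  01000  (8)
The nim-sum is 8 ≠ 0, so this is an N-position: the player to move can win.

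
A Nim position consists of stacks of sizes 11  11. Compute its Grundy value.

0

Bitwise XOR of the heap sizes:
  1011  (11)
  1011  (11)
  ----
  0000  (0)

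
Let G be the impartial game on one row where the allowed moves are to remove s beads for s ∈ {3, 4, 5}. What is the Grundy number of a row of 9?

0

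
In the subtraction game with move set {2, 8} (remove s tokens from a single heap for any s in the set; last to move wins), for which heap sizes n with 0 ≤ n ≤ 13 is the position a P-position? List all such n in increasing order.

0, 1, 4, 5, 10, 11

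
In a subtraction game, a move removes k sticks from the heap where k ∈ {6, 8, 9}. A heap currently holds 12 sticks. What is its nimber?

2

Compute g(0), g(1), … for moves {6, 8, 9}:
g(0) = mex{} = 0
g(1) = mex{} = 0
g(2) = mex{} = 0
g(3) = mex{} = 0
g(4) = mex{} = 0
g(5) = mex{} = 0
g(6) = mex{0} = 1
g(7) = mex{0} = 1
g(8) = mex{0} = 1
g(9) = mex{0} = 1
g(10) = mex{0} = 1
g(11) = mex{0} = 1
g(12) = mex{0,1} = 2
So g(12) = 2.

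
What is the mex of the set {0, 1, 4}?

The values 0, 1 are all present; 2 is the first non-negative integer missing from the set.

2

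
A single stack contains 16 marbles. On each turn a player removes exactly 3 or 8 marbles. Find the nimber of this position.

1

Build the Grundy sequence with g(k) = mex{g(k−s) : s ∈ {3, 8}, s ≤ k}:
k:     0  1  2  3  4  5  6  7  8  9 10 11 12 13 14 15 16
g(k):  0  0  0  1  1  1  0  0  2  1  1  0  0  0  1  1  1
So g(16) = 1.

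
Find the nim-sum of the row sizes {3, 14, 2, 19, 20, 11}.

Bitwise XOR of the heap sizes:
  00011  (3)
  01110  (14)
  00010  (2)
  10011  (19)
  10100  (20)
  01011  (11)
  -----
  00011  (3)

3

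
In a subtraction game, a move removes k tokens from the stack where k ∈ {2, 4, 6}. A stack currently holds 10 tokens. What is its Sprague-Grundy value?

Grundy values for subtraction set {2, 4, 6}:
k:     0  1  2  3  4  5  6  7  8  9 10
g(k):  0  0  1  1  2  2  3  3  0  0  1
So g(10) = 1.

1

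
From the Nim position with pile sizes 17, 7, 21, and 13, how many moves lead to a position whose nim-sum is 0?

1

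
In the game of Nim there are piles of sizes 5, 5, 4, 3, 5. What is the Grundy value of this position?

2

Nim-sum: 5 XOR 5 XOR 4 XOR 3 XOR 5 = 2.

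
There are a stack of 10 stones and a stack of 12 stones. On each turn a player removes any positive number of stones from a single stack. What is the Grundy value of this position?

6

Compute the nim-sum pairwise:
10 ⊕ 12 = 6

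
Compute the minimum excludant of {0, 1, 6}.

The values 0, 1 are all present; 2 is the first non-negative integer missing from the set.

2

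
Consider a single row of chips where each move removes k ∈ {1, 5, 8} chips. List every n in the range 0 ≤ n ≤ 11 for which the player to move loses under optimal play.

0, 2, 4, 6

Build the Grundy sequence with g(k) = mex{g(k−s) : s ∈ {1, 5, 8}, s ≤ k}:
k:     0  1  2  3  4  5  6  7  8  9 10 11
g(k):  0  1  0  1  0  1  0  1  2  3  2  3
The P-positions (g = 0) in 0..11 are 0, 2, 4, 6.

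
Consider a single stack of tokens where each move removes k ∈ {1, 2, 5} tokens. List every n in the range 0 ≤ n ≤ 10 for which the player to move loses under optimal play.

0, 3, 6, 9

Grundy values for subtraction set {1, 2, 5}:
g(0) = mex{} = 0
g(1) = mex{0} = 1
g(2) = mex{0,1} = 2
g(3) = mex{1,2} = 0
g(4) = mex{0,2} = 1
g(5) = mex{0,1} = 2
g(6) = mex{1,2} = 0
g(7) = mex{0,2} = 1
g(8) = mex{0,1} = 2
g(9) = mex{1,2} = 0
g(10) = mex{0,2} = 1
The P-positions (g = 0) in 0..10 are 0, 3, 6, 9.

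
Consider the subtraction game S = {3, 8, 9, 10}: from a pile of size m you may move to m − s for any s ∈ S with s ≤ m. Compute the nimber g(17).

Build the Grundy sequence with g(k) = mex{g(k−s) : s ∈ {3, 8, 9, 10}, s ≤ k}:
k:     0  1  2  3  4  5  6  7  8  9 10 11 12 13 14 15 16 17
g(k):  0  0  0  1  1  1  0  0  2  1  1  3  2  0  2  3  1  3
So g(17) = 3.

3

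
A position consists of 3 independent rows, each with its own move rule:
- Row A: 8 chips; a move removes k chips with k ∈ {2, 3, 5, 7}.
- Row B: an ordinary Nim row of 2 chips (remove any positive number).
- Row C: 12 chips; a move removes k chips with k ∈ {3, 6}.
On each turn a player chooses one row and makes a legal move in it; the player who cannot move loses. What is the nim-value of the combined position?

7

Build the Grundy sequence for row A with g(k) = mex{g(k−s) : s ∈ {2, 3, 5, 7}, s ≤ k}:
k:     0  1  2  3  4  5  6  7  8
g(k):  0  0  1  1  2  2  3  3  4
So g(8) = 4.
Row B is a plain Nim row of size 2, so its Grundy value is 2.
For row C, compute g(0), g(1), … with moves {3, 6}:
k:     0  1  2  3  4  5  6  7  8  9 10 11 12
g(k):  0  0  0  1  1  1  2  2  2  0  0  0  1
So g(12) = 1.
The value of a disjunctive sum is the nim-sum of the parts.
Combined value = 4 XOR 2 XOR 1 = 7.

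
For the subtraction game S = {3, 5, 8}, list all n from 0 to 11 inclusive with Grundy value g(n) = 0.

Build the Grundy sequence with g(k) = mex{g(k−s) : s ∈ {3, 5, 8}, s ≤ k}:
k:     0  1  2  3  4  5  6  7  8  9 10 11
g(k):  0  0  0  1  1  1  2  2  2  3  3  0
The P-positions (g = 0) in 0..11 are 0, 1, 2, 11.

0, 1, 2, 11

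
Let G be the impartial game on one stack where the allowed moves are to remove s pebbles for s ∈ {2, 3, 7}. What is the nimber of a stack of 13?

Build the Grundy sequence with g(k) = mex{g(k−s) : s ∈ {2, 3, 7}, s ≤ k}:
k:     0  1  2  3  4  5  6  7  8  9 10 11 12 13
g(k):  0  0  1  1  2  0  0  1  1  2  0  0  1  1
So g(13) = 1.

1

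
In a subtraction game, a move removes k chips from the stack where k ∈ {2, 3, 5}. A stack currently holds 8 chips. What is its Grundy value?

0

Build the Grundy sequence with g(k) = mex{g(k−s) : s ∈ {2, 3, 5}, s ≤ k}:
g(0) = mex{} = 0
g(1) = mex{} = 0
g(2) = mex{0} = 1
g(3) = mex{0} = 1
g(4) = mex{0,1} = 2
g(5) = mex{0,1} = 2
g(6) = mex{0,1,2} = 3
g(7) = mex{1,2} = 0
g(8) = mex{1,2,3} = 0
So g(8) = 0.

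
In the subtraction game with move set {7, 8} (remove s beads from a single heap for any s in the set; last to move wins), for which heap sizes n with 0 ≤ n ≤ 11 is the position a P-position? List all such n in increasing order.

Compute g(0), g(1), … for moves {7, 8}:
k:     0  1  2  3  4  5  6  7  8  9 10 11
g(k):  0  0  0  0  0  0  0  1  1  1  1  1
The P-positions (g = 0) in 0..11 are 0, 1, 2, 3, 4, 5, 6.

0, 1, 2, 3, 4, 5, 6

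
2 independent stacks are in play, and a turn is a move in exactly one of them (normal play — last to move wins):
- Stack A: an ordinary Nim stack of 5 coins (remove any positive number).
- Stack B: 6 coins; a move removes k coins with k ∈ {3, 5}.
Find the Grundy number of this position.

7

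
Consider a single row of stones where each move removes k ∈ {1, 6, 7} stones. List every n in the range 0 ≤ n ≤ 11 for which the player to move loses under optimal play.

0, 2, 4

Compute g(0), g(1), … for moves {1, 6, 7}:
k:     0  1  2  3  4  5  6  7  8  9 10 11
g(k):  0  1  0  1  0  1  2  3  2  3  2  3
The P-positions (g = 0) in 0..11 are 0, 2, 4.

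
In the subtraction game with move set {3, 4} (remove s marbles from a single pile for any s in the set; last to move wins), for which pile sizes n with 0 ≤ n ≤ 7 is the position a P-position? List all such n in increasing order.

Grundy values for subtraction set {3, 4}:
k:     0  1  2  3  4  5  6  7
g(k):  0  0  0  1  1  1  2  0
The P-positions (g = 0) in 0..7 are 0, 1, 2, 7.

0, 1, 2, 7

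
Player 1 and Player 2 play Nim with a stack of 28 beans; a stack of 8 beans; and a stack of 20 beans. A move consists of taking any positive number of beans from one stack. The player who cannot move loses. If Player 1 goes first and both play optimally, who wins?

Player 2 wins

Bitwise XOR of the heap sizes:
  11100  (28)
  01000  (8)
  10100  (20)
  -----
  00000  (0)
The nim-sum is 0, so this is a P-position: the player to move is in a losing position under optimal play; Player 1 is about to move from it and so loses — Player 2 wins.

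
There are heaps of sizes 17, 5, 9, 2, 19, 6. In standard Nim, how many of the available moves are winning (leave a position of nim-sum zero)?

Bitwise XOR of the heap sizes:
  10001  (17)
  00101  (5)
  01001  (9)
  00010  (2)
  10011  (19)
  00110  (6)
  -----
  01010  (10)
The overall nim-sum is X = 10. A heap of size p has a winning move iff p XOR X < p (reduce it to p XOR X).
  17: 17 XOR 10 = 27 ≥ 17 — no move.
  5: 5 XOR 10 = 15 ≥ 5 — no move.
  9: 9 XOR 10 = 3 < 9 — winning move (to 3).
  2: 2 XOR 10 = 8 ≥ 2 — no move.
  19: 19 XOR 10 = 25 ≥ 19 — no move.
  6: 6 XOR 10 = 12 ≥ 6 — no move.
That gives 1 winning move.

1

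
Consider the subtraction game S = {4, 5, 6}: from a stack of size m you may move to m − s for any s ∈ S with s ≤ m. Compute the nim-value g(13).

Compute g(0), g(1), … for moves {4, 5, 6}:
g(0) = mex{} = 0
g(1) = mex{} = 0
g(2) = mex{} = 0
g(3) = mex{} = 0
g(4) = mex{0} = 1
g(5) = mex{0} = 1
g(6) = mex{0} = 1
g(7) = mex{0} = 1
g(8) = mex{0,1} = 2
g(9) = mex{0,1} = 2
g(10) = mex{1} = 0
g(11) = mex{1} = 0
g(12) = mex{1,2} = 0
g(13) = mex{1,2} = 0
So g(13) = 0.

0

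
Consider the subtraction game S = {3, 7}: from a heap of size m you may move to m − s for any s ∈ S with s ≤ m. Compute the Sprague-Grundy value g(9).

1

Build the Grundy sequence with g(k) = mex{g(k−s) : s ∈ {3, 7}, s ≤ k}:
k:     0  1  2  3  4  5  6  7  8  9
g(k):  0  0  0  1  1  1  0  2  2  1
So g(9) = 1.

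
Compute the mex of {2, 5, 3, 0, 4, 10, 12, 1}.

The values 0, 1, 2, 3, 4, 5 are all present; 6 is the first non-negative integer missing from the set.

6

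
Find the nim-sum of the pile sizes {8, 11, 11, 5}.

In binary:
  1000  (8)
  1011  (11)
  1011  (11)
  0101  (5)
  ----
  1101  (13)

13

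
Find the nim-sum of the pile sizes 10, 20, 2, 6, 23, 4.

Compute the nim-sum pairwise:
10 XOR 20 = 30
30 XOR 2 = 28
28 XOR 6 = 26
26 XOR 23 = 13
13 XOR 4 = 9

9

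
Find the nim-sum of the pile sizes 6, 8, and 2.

Nim-sum: 6 XOR 8 XOR 2 = 12.

12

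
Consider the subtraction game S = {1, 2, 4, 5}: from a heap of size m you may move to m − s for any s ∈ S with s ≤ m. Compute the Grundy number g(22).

1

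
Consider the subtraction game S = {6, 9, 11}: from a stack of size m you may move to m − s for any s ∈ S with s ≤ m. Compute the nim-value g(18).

Compute g(0), g(1), … for moves {6, 9, 11}:
k:     0  1  2  3  4  5  6  7  8  9 10 11 12 13 14 15 16 17 18
g(k):  0  0  0  0  0  0  1  1  1  1  1  1  2  2  2  2  2  0  0
So g(18) = 0.

0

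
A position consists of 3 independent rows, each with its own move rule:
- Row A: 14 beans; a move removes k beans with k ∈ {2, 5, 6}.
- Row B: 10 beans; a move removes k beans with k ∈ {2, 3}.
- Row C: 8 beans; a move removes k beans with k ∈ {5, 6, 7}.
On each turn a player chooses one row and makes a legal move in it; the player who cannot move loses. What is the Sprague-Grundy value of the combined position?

Build the Grundy sequence for row A with g(k) = mex{g(k−s) : s ∈ {2, 5, 6}, s ≤ k}:
g(0) = mex{} = 0
g(1) = mex{} = 0
g(2) = mex{0} = 1
g(3) = mex{0} = 1
g(4) = mex{1} = 0
g(5) = mex{0,1} = 2
g(6) = mex{0} = 1
g(7) = mex{0,1,2} = 3
g(8) = mex{1} = 0
g(9) = mex{0,1,3} = 2
g(10) = mex{0,2} = 1
g(11) = mex{1,2} = 0
g(12) = mex{1,3} = 0
g(13) = mex{0,3} = 1
g(14) = mex{0,2} = 1
So g(14) = 1.
Grundy values for row B (subtraction set {2, 3}):
g(0) = mex{} = 0
g(1) = mex{} = 0
g(2) = mex{0} = 1
g(3) = mex{0} = 1
g(4) = mex{0,1} = 2
g(5) = mex{1} = 0
g(6) = mex{1,2} = 0
g(7) = mex{0,2} = 1
g(8) = mex{0} = 1
g(9) = mex{0,1} = 2
g(10) = mex{1} = 0
So g(10) = 0.
Grundy values for row C (subtraction set {5, 6, 7}):
k:     0  1  2  3  4  5  6  7  8
g(k):  0  0  0  0  0  1  1  1  1
So g(8) = 1.
By the Sprague-Grundy theorem, the Grundy value of a sum of independent games is the XOR of the component values.
Combined value = 1 XOR 0 XOR 1 = 0.

0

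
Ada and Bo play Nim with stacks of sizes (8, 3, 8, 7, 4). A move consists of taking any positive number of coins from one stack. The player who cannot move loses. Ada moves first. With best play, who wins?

Compute the nim-sum pairwise:
8 ⊕ 3 = 11
11 ⊕ 8 = 3
3 ⊕ 7 = 4
4 ⊕ 4 = 0
The nim-sum is 0, so this is a P-position: the player to move is in a losing position under optimal play; Ada is about to move from it and so loses — Bo wins.

Bo wins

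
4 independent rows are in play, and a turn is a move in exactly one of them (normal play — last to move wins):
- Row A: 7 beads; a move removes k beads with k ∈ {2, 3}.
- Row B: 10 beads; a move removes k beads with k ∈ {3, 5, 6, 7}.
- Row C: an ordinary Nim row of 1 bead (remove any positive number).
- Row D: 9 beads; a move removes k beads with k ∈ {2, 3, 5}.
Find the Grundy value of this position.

1

For row A, compute g(0), g(1), … with moves {2, 3}:
k:     0  1  2  3  4  5  6  7
g(k):  0  0  1  1  2  0  0  1
So g(7) = 1.
Build the Grundy sequence for row B with g(k) = mex{g(k−s) : s ∈ {3, 5, 6, 7}, s ≤ k}:
k:     0  1  2  3  4  5  6  7  8  9 10
g(k):  0  0  0  1  1  1  2  2  2  3  0
So g(10) = 0.
Row C is a plain Nim row of size 1, so its Grundy value is 1.
Grundy values for row D (subtraction set {2, 3, 5}):
g(0) = mex{} = 0
g(1) = mex{} = 0
g(2) = mex{0} = 1
g(3) = mex{0} = 1
g(4) = mex{0,1} = 2
g(5) = mex{0,1} = 2
g(6) = mex{0,1,2} = 3
g(7) = mex{1,2} = 0
g(8) = mex{1,2,3} = 0
g(9) = mex{0,2,3} = 1
So g(9) = 1.
The value of a disjunctive sum is the nim-sum of the parts.
Combined value = 1 XOR 0 XOR 1 XOR 1 = 1.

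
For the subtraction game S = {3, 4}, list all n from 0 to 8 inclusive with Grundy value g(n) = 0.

Grundy values for subtraction set {3, 4}:
k:     0  1  2  3  4  5  6  7  8
g(k):  0  0  0  1  1  1  2  0  0
The P-positions (g = 0) in 0..8 are 0, 1, 2, 7, 8.

0, 1, 2, 7, 8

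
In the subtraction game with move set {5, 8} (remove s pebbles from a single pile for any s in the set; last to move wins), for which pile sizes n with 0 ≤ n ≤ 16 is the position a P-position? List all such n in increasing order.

0, 1, 2, 3, 4, 13, 14, 15, 16

Build the Grundy sequence with g(k) = mex{g(k−s) : s ∈ {5, 8}, s ≤ k}:
k:     0  1  2  3  4  5  6  7  8  9 10 11 12 13 14 15 16
g(k):  0  0  0  0  0  1  1  1  1  1  2  2  2  0  0  0  0
The P-positions (g = 0) in 0..16 are 0, 1, 2, 3, 4, 13, 14, 15, 16.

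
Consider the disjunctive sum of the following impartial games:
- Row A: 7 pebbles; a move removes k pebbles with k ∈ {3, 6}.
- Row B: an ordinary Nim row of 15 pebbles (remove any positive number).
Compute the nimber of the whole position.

13

For row A, compute g(0), g(1), … with moves {3, 6}:
k:     0  1  2  3  4  5  6  7
g(k):  0  0  0  1  1  1  2  2
So g(7) = 2.
Row B is a plain Nim row of size 15, so its Grundy value is 15.
By the Sprague-Grundy theorem, the Grundy value of a sum of independent games is the XOR of the component values.
Combined value = 2 ⊕ 15 = 13.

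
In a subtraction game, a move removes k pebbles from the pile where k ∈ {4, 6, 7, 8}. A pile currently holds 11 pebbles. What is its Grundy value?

2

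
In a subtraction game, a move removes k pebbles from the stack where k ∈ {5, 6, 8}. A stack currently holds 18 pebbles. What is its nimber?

Compute g(0), g(1), … for moves {5, 6, 8}:
k:     0  1  2  3  4  5  6  7  8  9 10 11 12 13 14 15 16 17 18
g(k):  0  0  0  0  0  1  1  1  1  1  2  2  2  0  0  0  0  0  1
So g(18) = 1.

1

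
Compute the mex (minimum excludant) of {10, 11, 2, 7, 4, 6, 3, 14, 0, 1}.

5

The values 0, 1, 2, 3, 4 are all present; 5 is the first non-negative integer missing from the set.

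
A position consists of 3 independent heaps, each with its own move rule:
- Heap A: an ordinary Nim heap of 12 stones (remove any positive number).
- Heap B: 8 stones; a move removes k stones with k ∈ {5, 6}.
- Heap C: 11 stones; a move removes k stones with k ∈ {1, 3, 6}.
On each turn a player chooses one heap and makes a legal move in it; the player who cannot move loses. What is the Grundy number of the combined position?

13

Heap A is a plain Nim heap of size 12, so its Grundy value is 12.
For heap B, compute g(0), g(1), … with moves {5, 6}:
k:     0  1  2  3  4  5  6  7  8
g(k):  0  0  0  0  0  1  1  1  1
So g(8) = 1.
For heap C, compute g(0), g(1), … with moves {1, 3, 6}:
g(0) = mex{} = 0
g(1) = mex{0} = 1
g(2) = mex{1} = 0
g(3) = mex{0} = 1
g(4) = mex{1} = 0
g(5) = mex{0} = 1
g(6) = mex{0,1} = 2
g(7) = mex{0,1,2} = 3
g(8) = mex{0,1,3} = 2
g(9) = mex{1,2} = 0
g(10) = mex{0,3} = 1
g(11) = mex{1,2} = 0
So g(11) = 0.
The value of a disjunctive sum is the nim-sum of the parts.
Combined value = 12 XOR 1 XOR 0 = 13.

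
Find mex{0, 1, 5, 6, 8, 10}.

2

The values 0, 1 are all present; 2 is the first non-negative integer missing from the set.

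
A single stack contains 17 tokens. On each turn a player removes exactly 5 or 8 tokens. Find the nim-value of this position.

0

Grundy values for subtraction set {5, 8}:
k:     0  1  2  3  4  5  6  7  8  9 10 11 12 13 14 15 16 17
g(k):  0  0  0  0  0  1  1  1  1  1  2  2  2  0  0  0  0  0
So g(17) = 0.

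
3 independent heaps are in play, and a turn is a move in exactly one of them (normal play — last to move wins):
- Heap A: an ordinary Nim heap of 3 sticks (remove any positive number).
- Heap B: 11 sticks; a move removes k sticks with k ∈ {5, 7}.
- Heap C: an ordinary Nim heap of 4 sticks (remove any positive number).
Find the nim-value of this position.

5

Heap A is a plain Nim heap of size 3, so its Grundy value is 3.
Build the Grundy sequence for heap B with g(k) = mex{g(k−s) : s ∈ {5, 7}, s ≤ k}:
k:     0  1  2  3  4  5  6  7  8  9 10 11
g(k):  0  0  0  0  0  1  1  1  1  1  2  2
So g(11) = 2.
Heap C is a plain Nim heap of size 4, so its Grundy value is 4.
The value of a disjunctive sum is the nim-sum of the parts.
Combined value = 3 ⊕ 2 ⊕ 4 = 5.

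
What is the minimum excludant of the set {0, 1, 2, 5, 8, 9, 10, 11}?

3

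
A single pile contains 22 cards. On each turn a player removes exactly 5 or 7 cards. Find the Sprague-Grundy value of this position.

Grundy values for subtraction set {5, 7}:
k:     0  1  2  3  4  5  6  7  8  9 10 11 12 13 14 15 16 17 18 19 20 21 22
g(k):  0  0  0  0  0  1  1  1  1  1  2  2  0  0  0  0  0  1  1  1  1  1  2
So g(22) = 2.

2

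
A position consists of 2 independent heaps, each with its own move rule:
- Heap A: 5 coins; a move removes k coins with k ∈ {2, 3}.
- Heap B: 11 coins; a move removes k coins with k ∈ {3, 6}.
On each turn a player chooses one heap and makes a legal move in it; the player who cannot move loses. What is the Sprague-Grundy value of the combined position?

0

Grundy values for heap A (subtraction set {2, 3}):
k:     0  1  2  3  4  5
g(k):  0  0  1  1  2  0
So g(5) = 0.
For heap B, compute g(0), g(1), … with moves {3, 6}:
g(0) = mex{} = 0
g(1) = mex{} = 0
g(2) = mex{} = 0
g(3) = mex{0} = 1
g(4) = mex{0} = 1
g(5) = mex{0} = 1
g(6) = mex{0,1} = 2
g(7) = mex{0,1} = 2
g(8) = mex{0,1} = 2
g(9) = mex{1,2} = 0
g(10) = mex{1,2} = 0
g(11) = mex{1,2} = 0
So g(11) = 0.
By the Sprague-Grundy theorem, the Grundy value of a sum of independent games is the XOR of the component values.
Combined value = 0 ⊕ 0 = 0.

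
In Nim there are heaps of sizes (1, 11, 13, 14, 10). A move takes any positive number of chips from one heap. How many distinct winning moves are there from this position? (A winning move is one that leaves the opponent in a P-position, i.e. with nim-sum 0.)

3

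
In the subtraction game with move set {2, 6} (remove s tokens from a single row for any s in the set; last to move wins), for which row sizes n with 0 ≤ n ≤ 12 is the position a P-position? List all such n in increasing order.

0, 1, 4, 5, 8, 9, 12

Compute g(0), g(1), … for moves {2, 6}:
k:     0  1  2  3  4  5  6  7  8  9 10 11 12
g(k):  0  0  1  1  0  0  1  1  0  0  1  1  0
The P-positions (g = 0) in 0..12 are 0, 1, 4, 5, 8, 9, 12.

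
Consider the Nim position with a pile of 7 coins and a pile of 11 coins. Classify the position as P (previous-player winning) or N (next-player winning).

Nim-sum: 7 ⊕ 11 = 12.
The nim-sum is 12 ≠ 0, so this is an N-position: the player to move can win.

N-position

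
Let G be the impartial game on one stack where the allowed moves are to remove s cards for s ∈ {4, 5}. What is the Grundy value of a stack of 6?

1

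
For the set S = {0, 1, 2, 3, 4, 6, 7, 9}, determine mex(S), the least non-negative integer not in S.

The values 0, 1, 2, 3, 4 are all present; 5 is the first non-negative integer missing from the set.

5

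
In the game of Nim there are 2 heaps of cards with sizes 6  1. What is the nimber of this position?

7

Compute the nim-sum pairwise:
6 XOR 1 = 7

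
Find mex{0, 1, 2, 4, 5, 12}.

3

The values 0, 1, 2 are all present; 3 is the first non-negative integer missing from the set.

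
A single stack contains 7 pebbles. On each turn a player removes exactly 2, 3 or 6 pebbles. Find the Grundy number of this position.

Build the Grundy sequence with g(k) = mex{g(k−s) : s ∈ {2, 3, 6}, s ≤ k}:
k:     0  1  2  3  4  5  6  7
g(k):  0  0  1  1  2  0  3  1
So g(7) = 1.

1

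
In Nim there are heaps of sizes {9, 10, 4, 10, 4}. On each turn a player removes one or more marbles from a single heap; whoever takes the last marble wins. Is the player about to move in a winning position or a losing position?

Winning position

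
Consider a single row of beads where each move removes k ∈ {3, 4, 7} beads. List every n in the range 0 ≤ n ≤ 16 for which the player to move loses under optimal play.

0, 1, 2, 10, 11, 12

Compute g(0), g(1), … for moves {3, 4, 7}:
k:     0  1  2  3  4  5  6  7  8  9 10 11 12 13 14 15 16
g(k):  0  0  0  1  1  1  2  2  2  3  0  0  0  1  1  1  2
The P-positions (g = 0) in 0..16 are 0, 1, 2, 10, 11, 12.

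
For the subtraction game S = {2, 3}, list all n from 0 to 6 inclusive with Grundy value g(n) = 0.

0, 1, 5, 6

Build the Grundy sequence with g(k) = mex{g(k−s) : s ∈ {2, 3}, s ≤ k}:
g(0) = mex{} = 0
g(1) = mex{} = 0
g(2) = mex{0} = 1
g(3) = mex{0} = 1
g(4) = mex{0,1} = 2
g(5) = mex{1} = 0
g(6) = mex{1,2} = 0
The P-positions (g = 0) in 0..6 are 0, 1, 5, 6.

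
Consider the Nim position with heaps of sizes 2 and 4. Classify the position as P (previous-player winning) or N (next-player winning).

N-position

Compute the nim-sum pairwise:
2 XOR 4 = 6
The nim-sum is 6 ≠ 0, so this is an N-position: the player to move can win.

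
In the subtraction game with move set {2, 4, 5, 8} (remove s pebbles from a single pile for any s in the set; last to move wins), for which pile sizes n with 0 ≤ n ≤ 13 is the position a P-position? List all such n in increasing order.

0, 1, 7, 10, 13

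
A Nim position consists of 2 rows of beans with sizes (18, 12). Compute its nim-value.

30

Nim-sum: 18 ^ 12 = 30.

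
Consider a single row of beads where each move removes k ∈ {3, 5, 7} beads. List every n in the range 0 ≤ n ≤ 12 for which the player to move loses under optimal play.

0, 1, 2, 10, 11, 12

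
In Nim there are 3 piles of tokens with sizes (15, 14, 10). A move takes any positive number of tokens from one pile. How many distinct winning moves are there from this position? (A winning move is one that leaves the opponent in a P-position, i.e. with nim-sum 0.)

3

Nim-sum: 15 ^ 14 ^ 10 = 11.
The overall nim-sum is X = 11. A pile of size p has a winning move iff p XOR X < p (reduce it to p XOR X).
  15: 15 XOR 11 = 4 < 15 — winning move (to 4).
  14: 14 XOR 11 = 5 < 14 — winning move (to 5).
  10: 10 XOR 11 = 1 < 10 — winning move (to 1).
That gives 3 winning moves.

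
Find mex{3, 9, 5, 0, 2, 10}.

0 is in the set but 1 is not, so the mex is 1.

1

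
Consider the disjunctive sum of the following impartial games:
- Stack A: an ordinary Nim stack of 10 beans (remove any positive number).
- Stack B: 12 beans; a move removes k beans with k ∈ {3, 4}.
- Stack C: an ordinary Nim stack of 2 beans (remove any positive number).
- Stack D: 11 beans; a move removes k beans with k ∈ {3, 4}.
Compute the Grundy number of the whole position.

8

Stack A is a plain Nim stack of size 10, so its Grundy value is 10.
Build the Grundy sequence for stack B with g(k) = mex{g(k−s) : s ∈ {3, 4}, s ≤ k}:
g(0) = mex{} = 0
g(1) = mex{} = 0
g(2) = mex{} = 0
g(3) = mex{0} = 1
g(4) = mex{0} = 1
g(5) = mex{0} = 1
g(6) = mex{0,1} = 2
g(7) = mex{1} = 0
g(8) = mex{1} = 0
g(9) = mex{1,2} = 0
g(10) = mex{0,2} = 1
g(11) = mex{0} = 1
g(12) = mex{0} = 1
So g(12) = 1.
Stack C is a plain Nim stack of size 2, so its Grundy value is 2.
Build the Grundy sequence for stack D with g(k) = mex{g(k−s) : s ∈ {3, 4}, s ≤ k}:
g(0) = mex{} = 0
g(1) = mex{} = 0
g(2) = mex{} = 0
g(3) = mex{0} = 1
g(4) = mex{0} = 1
g(5) = mex{0} = 1
g(6) = mex{0,1} = 2
g(7) = mex{1} = 0
g(8) = mex{1} = 0
g(9) = mex{1,2} = 0
g(10) = mex{0,2} = 1
g(11) = mex{0} = 1
So g(11) = 1.
The value of a disjunctive sum is the nim-sum of the parts.
Combined value = 10 ⊕ 1 ⊕ 2 ⊕ 1 = 8.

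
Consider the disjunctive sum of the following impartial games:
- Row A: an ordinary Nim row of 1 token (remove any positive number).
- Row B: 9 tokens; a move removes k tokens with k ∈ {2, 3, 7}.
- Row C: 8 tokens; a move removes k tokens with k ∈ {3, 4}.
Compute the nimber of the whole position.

3

Row A is a plain Nim row of size 1, so its Grundy value is 1.
Build the Grundy sequence for row B with g(k) = mex{g(k−s) : s ∈ {2, 3, 7}, s ≤ k}:
g(0) = mex{} = 0
g(1) = mex{} = 0
g(2) = mex{0} = 1
g(3) = mex{0} = 1
g(4) = mex{0,1} = 2
g(5) = mex{1} = 0
g(6) = mex{1,2} = 0
g(7) = mex{0,2} = 1
g(8) = mex{0} = 1
g(9) = mex{0,1} = 2
So g(9) = 2.
For row C, compute g(0), g(1), … with moves {3, 4}:
g(0) = mex{} = 0
g(1) = mex{} = 0
g(2) = mex{} = 0
g(3) = mex{0} = 1
g(4) = mex{0} = 1
g(5) = mex{0} = 1
g(6) = mex{0,1} = 2
g(7) = mex{1} = 0
g(8) = mex{1} = 0
So g(8) = 0.
The value of a disjunctive sum is the nim-sum of the parts.
Combined value = 1 ⊕ 2 ⊕ 0 = 3.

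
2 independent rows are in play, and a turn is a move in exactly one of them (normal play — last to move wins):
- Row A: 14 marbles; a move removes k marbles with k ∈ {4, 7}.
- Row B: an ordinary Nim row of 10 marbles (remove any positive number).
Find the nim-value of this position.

10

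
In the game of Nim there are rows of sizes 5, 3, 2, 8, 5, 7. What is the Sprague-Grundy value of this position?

Compute the nim-sum pairwise:
5 XOR 3 = 6
6 XOR 2 = 4
4 XOR 8 = 12
12 XOR 5 = 9
9 XOR 7 = 14

14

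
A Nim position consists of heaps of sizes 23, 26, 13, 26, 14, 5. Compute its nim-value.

17

Compute the nim-sum pairwise:
23 XOR 26 = 13
13 XOR 13 = 0
0 XOR 26 = 26
26 XOR 14 = 20
20 XOR 5 = 17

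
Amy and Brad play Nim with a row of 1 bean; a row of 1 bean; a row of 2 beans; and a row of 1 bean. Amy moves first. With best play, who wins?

Amy wins

Compute the nim-sum pairwise:
1 ^ 1 = 0
0 ^ 2 = 2
2 ^ 1 = 3
The nim-sum is 3 ≠ 0, so this is an N-position: the player to move can win; Amy has a winning move.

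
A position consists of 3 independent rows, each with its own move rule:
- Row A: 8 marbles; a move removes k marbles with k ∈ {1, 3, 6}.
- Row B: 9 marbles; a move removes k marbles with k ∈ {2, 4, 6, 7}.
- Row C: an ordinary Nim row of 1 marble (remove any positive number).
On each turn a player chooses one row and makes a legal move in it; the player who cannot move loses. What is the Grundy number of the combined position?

For row A, compute g(0), g(1), … with moves {1, 3, 6}:
g(0) = mex{} = 0
g(1) = mex{0} = 1
g(2) = mex{1} = 0
g(3) = mex{0} = 1
g(4) = mex{1} = 0
g(5) = mex{0} = 1
g(6) = mex{0,1} = 2
g(7) = mex{0,1,2} = 3
g(8) = mex{0,1,3} = 2
So g(8) = 2.
For row B, compute g(0), g(1), … with moves {2, 4, 6, 7}:
k:     0  1  2  3  4  5  6  7  8  9
g(k):  0  0  1  1  2  2  3  3  4  0
So g(9) = 0.
Row C is a plain Nim row of size 1, so its Grundy value is 1.
The value of a disjunctive sum is the nim-sum of the parts.
Combined value = 2 XOR 0 XOR 1 = 3.

3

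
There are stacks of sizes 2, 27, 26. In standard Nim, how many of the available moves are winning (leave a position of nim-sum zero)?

3

Nim-sum: 2 ^ 27 ^ 26 = 3.
The overall nim-sum is X = 3. A stack of size p has a winning move iff p XOR X < p (reduce it to p XOR X).
  2: 2 XOR 3 = 1 < 2 — winning move (to 1).
  27: 27 XOR 3 = 24 < 27 — winning move (to 24).
  26: 26 XOR 3 = 25 < 26 — winning move (to 25).
That gives 3 winning moves.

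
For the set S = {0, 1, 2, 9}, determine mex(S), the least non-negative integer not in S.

3

The values 0, 1, 2 are all present; 3 is the first non-negative integer missing from the set.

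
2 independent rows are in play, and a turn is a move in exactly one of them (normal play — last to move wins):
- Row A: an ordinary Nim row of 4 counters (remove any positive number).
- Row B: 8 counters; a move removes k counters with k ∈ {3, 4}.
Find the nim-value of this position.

4

Row A is a plain Nim row of size 4, so its Grundy value is 4.
Grundy values for row B (subtraction set {3, 4}):
k:     0  1  2  3  4  5  6  7  8
g(k):  0  0  0  1  1  1  2  0  0
So g(8) = 0.
By the Sprague-Grundy theorem, the Grundy value of a sum of independent games is the XOR of the component values.
Combined value = 4 XOR 0 = 4.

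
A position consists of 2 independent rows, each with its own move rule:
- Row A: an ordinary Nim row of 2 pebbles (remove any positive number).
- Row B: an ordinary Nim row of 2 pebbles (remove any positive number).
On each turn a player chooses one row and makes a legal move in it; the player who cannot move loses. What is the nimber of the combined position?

0

Row A is a plain Nim row of size 2, so its Grundy value is 2.
Row B is a plain Nim row of size 2, so its Grundy value is 2.
By the Sprague-Grundy theorem, the Grundy value of a sum of independent games is the XOR of the component values.
Combined value = 2 ⊕ 2 = 0.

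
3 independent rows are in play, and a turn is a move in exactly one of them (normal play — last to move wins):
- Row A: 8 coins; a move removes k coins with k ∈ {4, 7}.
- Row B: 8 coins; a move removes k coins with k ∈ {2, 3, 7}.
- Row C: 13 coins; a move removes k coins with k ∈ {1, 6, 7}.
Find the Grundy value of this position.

Build the Grundy sequence for row A with g(k) = mex{g(k−s) : s ∈ {4, 7}, s ≤ k}:
g(0) = mex{} = 0
g(1) = mex{} = 0
g(2) = mex{} = 0
g(3) = mex{} = 0
g(4) = mex{0} = 1
g(5) = mex{0} = 1
g(6) = mex{0} = 1
g(7) = mex{0} = 1
g(8) = mex{0,1} = 2
So g(8) = 2.
Grundy values for row B (subtraction set {2, 3, 7}):
g(0) = mex{} = 0
g(1) = mex{} = 0
g(2) = mex{0} = 1
g(3) = mex{0} = 1
g(4) = mex{0,1} = 2
g(5) = mex{1} = 0
g(6) = mex{1,2} = 0
g(7) = mex{0,2} = 1
g(8) = mex{0} = 1
So g(8) = 1.
Build the Grundy sequence for row C with g(k) = mex{g(k−s) : s ∈ {1, 6, 7}, s ≤ k}:
k:     0  1  2  3  4  5  6  7  8  9 10 11 12 13
g(k):  0  1  0  1  0  1  2  3  2  3  2  3  0  1
So g(13) = 1.
The value of a disjunctive sum is the nim-sum of the parts.
Combined value = 2 XOR 1 XOR 1 = 2.

2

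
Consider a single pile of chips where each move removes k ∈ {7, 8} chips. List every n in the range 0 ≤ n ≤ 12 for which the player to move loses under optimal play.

Build the Grundy sequence with g(k) = mex{g(k−s) : s ∈ {7, 8}, s ≤ k}:
g(0) = mex{} = 0
g(1) = mex{} = 0
g(2) = mex{} = 0
g(3) = mex{} = 0
g(4) = mex{} = 0
g(5) = mex{} = 0
g(6) = mex{} = 0
g(7) = mex{0} = 1
g(8) = mex{0} = 1
g(9) = mex{0} = 1
g(10) = mex{0} = 1
g(11) = mex{0} = 1
g(12) = mex{0} = 1
The P-positions (g = 0) in 0..12 are 0, 1, 2, 3, 4, 5, 6.

0, 1, 2, 3, 4, 5, 6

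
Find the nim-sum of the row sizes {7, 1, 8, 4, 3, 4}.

Nim-sum: 7 ^ 1 ^ 8 ^ 4 ^ 3 ^ 4 = 13.

13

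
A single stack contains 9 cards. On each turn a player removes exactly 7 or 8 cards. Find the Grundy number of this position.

Build the Grundy sequence with g(k) = mex{g(k−s) : s ∈ {7, 8}, s ≤ k}:
g(0) = mex{} = 0
g(1) = mex{} = 0
g(2) = mex{} = 0
g(3) = mex{} = 0
g(4) = mex{} = 0
g(5) = mex{} = 0
g(6) = mex{} = 0
g(7) = mex{0} = 1
g(8) = mex{0} = 1
g(9) = mex{0} = 1
So g(9) = 1.

1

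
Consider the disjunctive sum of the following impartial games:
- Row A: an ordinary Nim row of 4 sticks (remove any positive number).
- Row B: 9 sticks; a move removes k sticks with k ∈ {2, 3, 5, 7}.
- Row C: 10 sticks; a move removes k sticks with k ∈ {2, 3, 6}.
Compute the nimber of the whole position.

4

Row A is a plain Nim row of size 4, so its Grundy value is 4.
Grundy values for row B (subtraction set {2, 3, 5, 7}):
k:     0  1  2  3  4  5  6  7  8  9
g(k):  0  0  1  1  2  2  3  3  4  0
So g(9) = 0.
Grundy values for row C (subtraction set {2, 3, 6}):
k:     0  1  2  3  4  5  6  7  8  9 10
g(k):  0  0  1  1  2  0  3  1  2  0  0
So g(10) = 0.
The value of a disjunctive sum is the nim-sum of the parts.
Combined value = 4 XOR 0 XOR 0 = 4.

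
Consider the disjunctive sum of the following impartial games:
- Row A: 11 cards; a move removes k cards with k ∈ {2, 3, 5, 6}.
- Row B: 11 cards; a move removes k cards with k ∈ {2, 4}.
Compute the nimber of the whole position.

3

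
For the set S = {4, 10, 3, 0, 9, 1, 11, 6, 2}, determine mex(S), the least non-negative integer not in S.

5

The values 0, 1, 2, 3, 4 are all present; 5 is the first non-negative integer missing from the set.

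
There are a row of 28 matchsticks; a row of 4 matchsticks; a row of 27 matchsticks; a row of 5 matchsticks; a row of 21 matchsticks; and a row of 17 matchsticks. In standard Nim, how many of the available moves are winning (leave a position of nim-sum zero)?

1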